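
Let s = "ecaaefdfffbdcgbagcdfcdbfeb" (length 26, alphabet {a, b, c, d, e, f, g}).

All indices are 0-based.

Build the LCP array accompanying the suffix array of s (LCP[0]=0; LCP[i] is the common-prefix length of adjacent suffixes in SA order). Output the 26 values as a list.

rank→(start, suffix):
  0 → (2, 'aaefdfffbdcgbagcdfcdbfeb')
  1 → (3, 'aefdfffbdcgbagcdfcdbfeb')
  2 → (15, 'agcdfcdbfeb')
  3 → (25, 'b')
  4 → (14, 'bagcdfcdbfeb')
  5 → (10, 'bdcgbagcdfcdbfeb')
  6 → (22, 'bfeb')
  7 → (1, 'caaefdfffbdcgbagcdfcdbfeb')
  8 → (20, 'cdbfeb')
  9 → (17, 'cdfcdbfeb')
  10 → (12, 'cgbagcdfcdbfeb')
  11 → (21, 'dbfeb')
  12 → (11, 'dcgbagcdfcdbfeb')
  13 → (18, 'dfcdbfeb')
  14 → (6, 'dfffbdcgbagcdfcdbfeb')
  15 → (24, 'eb')
  16 → (0, 'ecaaefdfffbdcgbagcdfcdbfeb')
  17 → (4, 'efdfffbdcgbagcdfcdbfeb')
  18 → (9, 'fbdcgbagcdfcdbfeb')
  19 → (19, 'fcdbfeb')
  20 → (5, 'fdfffbdcgbagcdfcdbfeb')
  21 → (23, 'feb')
  22 → (8, 'ffbdcgbagcdfcdbfeb')
  23 → (7, 'fffbdcgbagcdfcdbfeb')
  24 → (13, 'gbagcdfcdbfeb')
  25 → (16, 'gcdfcdbfeb')

SA = [2, 3, 15, 25, 14, 10, 22, 1, 20, 17, 12, 21, 11, 18, 6, 24, 0, 4, 9, 19, 5, 23, 8, 7, 13, 16]
[i] adj suffixes → lcp
  [1] 2/3 → 1 ('a')
  [2] 3/15 → 1 ('a')
  [3] 15/25 → 0 ('')
  [4] 25/14 → 1 ('b')
  [5] 14/10 → 1 ('b')
  [6] 10/22 → 1 ('b')
  [7] 22/1 → 0 ('')
  [8] 1/20 → 1 ('c')
  [9] 20/17 → 2 ('cd')
  [10] 17/12 → 1 ('c')
  [11] 12/21 → 0 ('')
  [12] 21/11 → 1 ('d')
  [13] 11/18 → 1 ('d')
  [14] 18/6 → 2 ('df')
  [15] 6/24 → 0 ('')
  [16] 24/0 → 1 ('e')
  [17] 0/4 → 1 ('e')
  [18] 4/9 → 0 ('')
  [19] 9/19 → 1 ('f')
  [20] 19/5 → 1 ('f')
  [21] 5/23 → 1 ('f')
  [22] 23/8 → 1 ('f')
  [23] 8/7 → 2 ('ff')
  [24] 7/13 → 0 ('')
  [25] 13/16 → 1 ('g')

[0, 1, 1, 0, 1, 1, 1, 0, 1, 2, 1, 0, 1, 1, 2, 0, 1, 1, 0, 1, 1, 1, 1, 2, 0, 1]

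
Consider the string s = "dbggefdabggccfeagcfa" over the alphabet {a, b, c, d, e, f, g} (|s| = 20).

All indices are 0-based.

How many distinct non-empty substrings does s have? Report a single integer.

rank | idx | suffix
   0 |  19 | a
   1 |   7 | abggccfeagcfa
   2 |  15 | agcfa
   3 |   8 | bggccfeagcfa
   4 |   1 | bggefdabggccfeagcfa
   5 |  11 | ccfeagcfa
   6 |  17 | cfa
   7 |  12 | cfeagcfa
   8 |   6 | dabggccfeagcfa
   9 |   0 | dbggefdabggccfeagcfa
  10 |  14 | eagcfa
  11 |   4 | efdabggccfeagcfa
  12 |  18 | fa
  13 |   5 | fdabggccfeagcfa
  14 |  13 | feagcfa
  15 |  10 | gccfeagcfa
  16 |  16 | gcfa
  17 |   3 | gefdabggccfeagcfa
  18 |   9 | ggccfeagcfa
  19 |   2 | ggefdabggccfeagcfa

SA = [19, 7, 15, 8, 1, 11, 17, 12, 6, 0, 14, 4, 18, 5, 13, 10, 16, 3, 9, 2]
i: (SA[i-1],SA[i]) lcp shared
  1: (19,7) 1 'a'
  2: (7,15) 1 'a'
  3: (15,8) 0 ''
  4: (8,1) 3 'bgg'
  5: (1,11) 0 ''
  6: (11,17) 1 'c'
  7: (17,12) 2 'cf'
  8: (12,6) 0 ''
  9: (6,0) 1 'd'
  10: (0,14) 0 ''
  11: (14,4) 1 'e'
  12: (4,18) 0 ''
  13: (18,5) 1 'f'
  14: (5,13) 1 'f'
  15: (13,10) 0 ''
  16: (10,16) 2 'gc'
  17: (16,3) 1 'g'
  18: (3,9) 1 'g'
  19: (9,2) 2 'gg'

n(n+1)/2 = 20·21/2 = 210
Σ LCP = 0 + 1 + 1 + 0 + 3 + 0 + 1 + 2 + 0 + 1 + 0 + 1 + 0 + 1 + 1 + 0 + 2 + 1 + 1 + 2 = 18
distinct = 210 − 18 = 192

192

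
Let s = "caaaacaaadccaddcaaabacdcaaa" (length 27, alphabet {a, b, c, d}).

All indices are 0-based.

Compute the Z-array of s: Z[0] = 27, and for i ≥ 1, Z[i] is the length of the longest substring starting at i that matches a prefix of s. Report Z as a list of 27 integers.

Z[0]=27
i=1: outside box; Z[1]=0
i=2: outside box; Z[2]=0
i=3: outside box; Z[3]=0
i=4: outside box; Z[4]=0
i=5: outside box; Z[5]=4 grow→box=[5,9)
i=6: min(r-i=3, Z[1]=0)=0; Z[6]=0
i=7: min(r-i=2, Z[2]=0)=0; Z[7]=0
i=8: min(r-i=1, Z[3]=0)=0; Z[8]=0
i=9: outside box; Z[9]=0
i=10: outside box; Z[10]=1 grow→box=[10,11)
i=11: outside box; Z[11]=2 grow→box=[11,13)
i=12: min(r-i=1, Z[1]=0)=0; Z[12]=0
i=13: outside box; Z[13]=0
i=14: outside box; Z[14]=0
i=15: outside box; Z[15]=4 grow→box=[15,19)
i=16: min(r-i=3, Z[1]=0)=0; Z[16]=0
i=17: min(r-i=2, Z[2]=0)=0; Z[17]=0
i=18: min(r-i=1, Z[3]=0)=0; Z[18]=0
i=19: outside box; Z[19]=0
i=20: outside box; Z[20]=0
i=21: outside box; Z[21]=1 grow→box=[21,22)
i=22: outside box; Z[22]=0
i=23: outside box; Z[23]=4 grow→box=[23,27)
i=24: min(r-i=3, Z[1]=0)=0; Z[24]=0
i=25: min(r-i=2, Z[2]=0)=0; Z[25]=0
i=26: min(r-i=1, Z[3]=0)=0; Z[26]=0

[27, 0, 0, 0, 0, 4, 0, 0, 0, 0, 1, 2, 0, 0, 0, 4, 0, 0, 0, 0, 0, 1, 0, 4, 0, 0, 0]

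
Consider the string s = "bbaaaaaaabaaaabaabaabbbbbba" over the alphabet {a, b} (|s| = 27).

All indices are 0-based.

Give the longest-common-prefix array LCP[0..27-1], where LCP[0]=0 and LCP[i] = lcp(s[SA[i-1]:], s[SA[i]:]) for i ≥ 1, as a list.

[0, 1, 6, 5, 4, 7, 3, 6, 2, 5, 6, 3, 1, 4, 5, 2, 0, 2, 5, 3, 4, 1, 3, 2, 3, 4, 5]

rank | idx | suffix
   0 |  26 | a
   1 |   2 | aaaaaaabaaaabaabaabbbbbba
   2 |   3 | aaaaaabaaaabaabaabbbbbba
   3 |   4 | aaaaabaaaabaabaabbbbbba
   4 |   5 | aaaabaaaabaabaabbbbbba
   5 |  10 | aaaabaabaabbbbbba
   6 |   6 | aaabaaaabaabaabbbbbba
   7 |  11 | aaabaabaabbbbbba
   8 |   7 | aabaaaabaabaabbbbbba
   9 |  12 | aabaabaabbbbbba
  10 |  15 | aabaabbbbbba
  11 |  18 | aabbbbbba
  12 |   8 | abaaaabaabaabbbbbba
  13 |  13 | abaabaabbbbbba
  14 |  16 | abaabbbbbba
  15 |  19 | abbbbbba
  16 |  25 | ba
  17 |   1 | baaaaaaabaaaabaabaabbbbbba
  18 |   9 | baaaabaabaabbbbbba
  19 |  14 | baabaabbbbbba
  20 |  17 | baabbbbbba
  21 |  24 | bba
  22 |   0 | bbaaaaaaabaaaabaabaabbbbbba
  23 |  23 | bbba
  24 |  22 | bbbba
  25 |  21 | bbbbba
  26 |  20 | bbbbbba

SA = [26, 2, 3, 4, 5, 10, 6, 11, 7, 12, 15, 18, 8, 13, 16, 19, 25, 1, 9, 14, 17, 24, 0, 23, 22, 21, 20]
[i] adj suffixes → lcp
  [1] 26/2 → 1 ('a')
  [2] 2/3 → 6 ('aaaaaa')
  [3] 3/4 → 5 ('aaaaa')
  [4] 4/5 → 4 ('aaaa')
  [5] 5/10 → 7 ('aaaabaa')
  [6] 10/6 → 3 ('aaa')
  [7] 6/11 → 6 ('aaabaa')
  [8] 11/7 → 2 ('aa')
  [9] 7/12 → 5 ('aabaa')
  [10] 12/15 → 6 ('aabaab')
  [11] 15/18 → 3 ('aab')
  [12] 18/8 → 1 ('a')
  [13] 8/13 → 4 ('abaa')
  [14] 13/16 → 5 ('abaab')
  [15] 16/19 → 2 ('ab')
  [16] 19/25 → 0 ('')
  [17] 25/1 → 2 ('ba')
  [18] 1/9 → 5 ('baaaa')
  [19] 9/14 → 3 ('baa')
  [20] 14/17 → 4 ('baab')
  [21] 17/24 → 1 ('b')
  [22] 24/0 → 3 ('bba')
  [23] 0/23 → 2 ('bb')
  [24] 23/22 → 3 ('bbb')
  [25] 22/21 → 4 ('bbbb')
  [26] 21/20 → 5 ('bbbbb')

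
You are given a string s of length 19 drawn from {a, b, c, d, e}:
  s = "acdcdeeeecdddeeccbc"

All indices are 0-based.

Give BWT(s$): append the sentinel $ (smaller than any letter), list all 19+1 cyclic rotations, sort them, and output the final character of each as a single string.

c$cbceaedccddceedeed

rank  rotation              last
    0  $acdcdeeeecdddeeccbc  c
    1  acdcdeeeecdddeeccbc$  $
    2  bc$acdcdeeeecdddeecc  c
    3  c$acdcdeeeecdddeeccb  b
    4  cbc$acdcdeeeecdddeec  c
    5  ccbc$acdcdeeeecdddee  e
    6  cdcdeeeecdddeeccbc$a  a
    7  cdddeeccbc$acdcdeeee  e
    8  cdeeeecdddeeccbc$acd  d
    9  dcdeeeecdddeeccbc$ac  c
   10  dddeeccbc$acdcdeeeec  c
   11  ddeeccbc$acdcdeeeecd  d
   12  deeccbc$acdcdeeeecdd  d
   13  deeeecdddeeccbc$acdc  c
   14  eccbc$acdcdeeeecddde  e
   15  ecdddeeccbc$acdcdeee  e
   16  eeccbc$acdcdeeeecddd  d
   17  eecdddeeccbc$acdcdee  e
   18  eeecdddeeccbc$acdcde  e
   19  eeeecdddeeccbc$acdcd  d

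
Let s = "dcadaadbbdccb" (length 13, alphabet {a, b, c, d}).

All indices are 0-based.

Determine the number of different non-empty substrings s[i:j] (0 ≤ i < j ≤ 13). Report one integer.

80

sorted suffixes:
  #0 SA[0]=4  'aadbbdccb'
  #1 SA[1]=2  'adaadbbdccb'
  #2 SA[2]=5  'adbbdccb'
  #3 SA[3]=12  'b'
  #4 SA[4]=7  'bbdccb'
  #5 SA[5]=8  'bdccb'
  #6 SA[6]=1  'cadaadbbdccb'
  #7 SA[7]=11  'cb'
  #8 SA[8]=10  'ccb'
  #9 SA[9]=3  'daadbbdccb'
  #10 SA[10]=6  'dbbdccb'
  #11 SA[11]=0  'dcadaadbbdccb'
  #12 SA[12]=9  'dccb'

SA = [4, 2, 5, 12, 7, 8, 1, 11, 10, 3, 6, 0, 9]
i: (SA[i-1],SA[i]) lcp shared
  1: (4,2) 1 'a'
  2: (2,5) 2 'ad'
  3: (5,12) 0 ''
  4: (12,7) 1 'b'
  5: (7,8) 1 'b'
  6: (8,1) 0 ''
  7: (1,11) 1 'c'
  8: (11,10) 1 'c'
  9: (10,3) 0 ''
  10: (3,6) 1 'd'
  11: (6,0) 1 'd'
  12: (0,9) 2 'dc'

n(n+1)/2 = 13·14/2 = 91
Σ LCP = 0 + 1 + 2 + 0 + 1 + 1 + 0 + 1 + 1 + 0 + 1 + 1 + 2 = 11
distinct = 91 − 11 = 80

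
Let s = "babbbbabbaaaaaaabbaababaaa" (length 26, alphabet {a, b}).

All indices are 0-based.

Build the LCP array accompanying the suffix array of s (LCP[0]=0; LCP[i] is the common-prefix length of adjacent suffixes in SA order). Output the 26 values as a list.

rank | idx | suffix
   0 |  25 | a
   1 |  24 | aa
   2 |  23 | aaa
   3 |   9 | aaaaaaabbaababaaa
   4 |  10 | aaaaaabbaababaaa
   5 |  11 | aaaaabbaababaaa
   6 |  12 | aaaabbaababaaa
   7 |  13 | aaabbaababaaa
   8 |  18 | aababaaa
   9 |  14 | aabbaababaaa
  10 |  21 | abaaa
  11 |  19 | ababaaa
  12 |   6 | abbaaaaaaabbaababaaa
  13 |  15 | abbaababaaa
  14 |   1 | abbbbabbaaaaaaabbaababaaa
  15 |  22 | baaa
  16 |   8 | baaaaaaabbaababaaa
  17 |  17 | baababaaa
  18 |  20 | babaaa
  19 |   5 | babbaaaaaaabbaababaaa
  20 |   0 | babbbbabbaaaaaaabbaababaaa
  21 |   7 | bbaaaaaaabbaababaaa
  22 |  16 | bbaababaaa
  23 |   4 | bbabbaaaaaaabbaababaaa
  24 |   3 | bbbabbaaaaaaabbaababaaa
  25 |   2 | bbbbabbaaaaaaabbaababaaa

SA = [25, 24, 23, 9, 10, 11, 12, 13, 18, 14, 21, 19, 6, 15, 1, 22, 8, 17, 20, 5, 0, 7, 16, 4, 3, 2]
rank  pair      lcp
   1  s[25:],s[24:]  1  'a'
   2  s[24:],s[23:]  2  'aa'
   3  s[23:],s[9:]  3  'aaa'
   4  s[9:],s[10:]  6  'aaaaaa'
   5  s[10:],s[11:]  5  'aaaaa'
   6  s[11:],s[12:]  4  'aaaa'
   7  s[12:],s[13:]  3  'aaa'
   8  s[13:],s[18:]  2  'aa'
   9  s[18:],s[14:]  3  'aab'
  10  s[14:],s[21:]  1  'a'
  11  s[21:],s[19:]  3  'aba'
  12  s[19:],s[6:]  2  'ab'
  13  s[6:],s[15:]  5  'abbaa'
  14  s[15:],s[1:]  3  'abb'
  15  s[1:],s[22:]  0  ''
  16  s[22:],s[8:]  4  'baaa'
  17  s[8:],s[17:]  3  'baa'
  18  s[17:],s[20:]  2  'ba'
  19  s[20:],s[5:]  3  'bab'
  20  s[5:],s[0:]  4  'babb'
  21  s[0:],s[7:]  1  'b'
  22  s[7:],s[16:]  4  'bbaa'
  23  s[16:],s[4:]  3  'bba'
  24  s[4:],s[3:]  2  'bb'
  25  s[3:],s[2:]  3  'bbb'

[0, 1, 2, 3, 6, 5, 4, 3, 2, 3, 1, 3, 2, 5, 3, 0, 4, 3, 2, 3, 4, 1, 4, 3, 2, 3]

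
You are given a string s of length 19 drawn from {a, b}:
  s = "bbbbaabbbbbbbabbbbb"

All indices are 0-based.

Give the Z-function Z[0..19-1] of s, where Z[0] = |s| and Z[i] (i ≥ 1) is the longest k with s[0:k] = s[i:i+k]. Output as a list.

Z[0]=19
i=1: i≥r, start 0; Z[1]=3 scan→box=[1,4)
i=2: min(r-i=2, Z[1]=3)=2; Z[2]=2
i=3: min(r-i=1, Z[2]=2)=1; Z[3]=1
i=4: i≥r, start 0; Z[4]=0
i=5: i≥r, start 0; Z[5]=0
i=6: i≥r, start 0; Z[6]=4 scan→box=[6,10)
i=7: min(r-i=3, Z[1]=3)=3; Z[7]=4 scan→box=[7,11)
i=8: min(r-i=3, Z[1]=3)=3; Z[8]=4 scan→box=[8,12)
i=9: min(r-i=3, Z[1]=3)=3; Z[9]=5 scan→box=[9,14)
i=10: min(r-i=4, Z[1]=3)=3; Z[10]=3
i=11: min(r-i=3, Z[2]=2)=2; Z[11]=2
i=12: min(r-i=2, Z[3]=1)=1; Z[12]=1
i=13: min(r-i=1, Z[4]=0)=0; Z[13]=0
i=14: i≥r, start 0; Z[14]=4 scan→box=[14,18)
i=15: min(r-i=3, Z[1]=3)=3; Z[15]=4 scan→box=[15,19)
i=16: min(r-i=3, Z[1]=3)=3; Z[16]=3
i=17: min(r-i=2, Z[2]=2)=2; Z[17]=2
i=18: min(r-i=1, Z[3]=1)=1; Z[18]=1

[19, 3, 2, 1, 0, 0, 4, 4, 4, 5, 3, 2, 1, 0, 4, 4, 3, 2, 1]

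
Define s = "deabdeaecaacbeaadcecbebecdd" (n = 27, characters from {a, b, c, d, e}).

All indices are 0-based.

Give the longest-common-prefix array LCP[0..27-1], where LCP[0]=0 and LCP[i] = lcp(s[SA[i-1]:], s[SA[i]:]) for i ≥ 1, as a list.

rank→(start, suffix):
  0 → (9, 'aacbeaadcecbebecdd')
  1 → (14, 'aadcecbebecdd')
  2 → (2, 'abdeaecaacbeaadcecbebecdd')
  3 → (10, 'acbeaadcecbebecdd')
  4 → (15, 'adcecbebecdd')
  5 → (6, 'aecaacbeaadcecbebecdd')
  6 → (3, 'bdeaecaacbeaadcecbebecdd')
  7 → (12, 'beaadcecbebecdd')
  8 → (20, 'bebecdd')
  9 → (22, 'becdd')
  10 → (8, 'caacbeaadcecbebecdd')
  11 → (11, 'cbeaadcecbebecdd')
  12 → (19, 'cbebecdd')
  13 → (24, 'cdd')
  14 → (17, 'cecbebecdd')
  15 → (26, 'd')
  16 → (16, 'dcecbebecdd')
  17 → (25, 'dd')
  18 → (0, 'deabdeaecaacbeaadcecbebecdd')
  19 → (4, 'deaecaacbeaadcecbebecdd')
  20 → (13, 'eaadcecbebecdd')
  21 → (1, 'eabdeaecaacbeaadcecbebecdd')
  22 → (5, 'eaecaacbeaadcecbebecdd')
  23 → (21, 'ebecdd')
  24 → (7, 'ecaacbeaadcecbebecdd')
  25 → (18, 'ecbebecdd')
  26 → (23, 'ecdd')

SA = [9, 14, 2, 10, 15, 6, 3, 12, 20, 22, 8, 11, 19, 24, 17, 26, 16, 25, 0, 4, 13, 1, 5, 21, 7, 18, 23]
rank  pair      lcp
   1  s[9:],s[14:]  2  'aa'
   2  s[14:],s[2:]  1  'a'
   3  s[2:],s[10:]  1  'a'
   4  s[10:],s[15:]  1  'a'
   5  s[15:],s[6:]  1  'a'
   6  s[6:],s[3:]  0  ''
   7  s[3:],s[12:]  1  'b'
   8  s[12:],s[20:]  2  'be'
   9  s[20:],s[22:]  2  'be'
  10  s[22:],s[8:]  0  ''
  11  s[8:],s[11:]  1  'c'
  12  s[11:],s[19:]  3  'cbe'
  13  s[19:],s[24:]  1  'c'
  14  s[24:],s[17:]  1  'c'
  15  s[17:],s[26:]  0  ''
  16  s[26:],s[16:]  1  'd'
  17  s[16:],s[25:]  1  'd'
  18  s[25:],s[0:]  1  'd'
  19  s[0:],s[4:]  3  'dea'
  20  s[4:],s[13:]  0  ''
  21  s[13:],s[1:]  2  'ea'
  22  s[1:],s[5:]  2  'ea'
  23  s[5:],s[21:]  1  'e'
  24  s[21:],s[7:]  1  'e'
  25  s[7:],s[18:]  2  'ec'
  26  s[18:],s[23:]  2  'ec'

[0, 2, 1, 1, 1, 1, 0, 1, 2, 2, 0, 1, 3, 1, 1, 0, 1, 1, 1, 3, 0, 2, 2, 1, 1, 2, 2]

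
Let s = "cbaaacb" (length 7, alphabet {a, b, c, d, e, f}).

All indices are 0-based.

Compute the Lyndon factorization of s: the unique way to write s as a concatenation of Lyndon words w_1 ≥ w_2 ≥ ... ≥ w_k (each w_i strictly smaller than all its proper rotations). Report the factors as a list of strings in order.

emit factor 1: 'c' (i=0, period=1)
emit factor 2: 'b' (i=1, period=1)
emit factor 3: 'aaacb' (i=2, period=5)

["c", "b", "aaacb"]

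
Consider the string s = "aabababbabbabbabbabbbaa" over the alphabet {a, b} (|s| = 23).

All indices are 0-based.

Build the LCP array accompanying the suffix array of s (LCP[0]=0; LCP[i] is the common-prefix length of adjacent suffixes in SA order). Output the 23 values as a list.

sorted suffixes:
  #0 SA[0]=22  'a'
  #1 SA[1]=21  'aa'
  #2 SA[2]=0  'aabababbabbabbabbabbbaa'
  #3 SA[3]=1  'abababbabbabbabbabbbaa'
  #4 SA[4]=3  'ababbabbabbabbabbbaa'
  #5 SA[5]=5  'abbabbabbabbabbbaa'
  #6 SA[6]=8  'abbabbabbabbbaa'
  #7 SA[7]=11  'abbabbabbbaa'
  #8 SA[8]=14  'abbabbbaa'
  #9 SA[9]=17  'abbbaa'
  #10 SA[10]=20  'baa'
  #11 SA[11]=2  'bababbabbabbabbabbbaa'
  #12 SA[12]=4  'babbabbabbabbabbbaa'
  #13 SA[13]=7  'babbabbabbabbbaa'
  #14 SA[14]=10  'babbabbabbbaa'
  #15 SA[15]=13  'babbabbbaa'
  #16 SA[16]=16  'babbbaa'
  #17 SA[17]=19  'bbaa'
  #18 SA[18]=6  'bbabbabbabbabbbaa'
  #19 SA[19]=9  'bbabbabbabbbaa'
  #20 SA[20]=12  'bbabbabbbaa'
  #21 SA[21]=15  'bbabbbaa'
  #22 SA[22]=18  'bbbaa'

SA = [22, 21, 0, 1, 3, 5, 8, 11, 14, 17, 20, 2, 4, 7, 10, 13, 16, 19, 6, 9, 12, 15, 18]
i: (SA[i-1],SA[i]) lcp shared
  1: (22,21) 1 'a'
  2: (21,0) 2 'aa'
  3: (0,1) 1 'a'
  4: (1,3) 4 'abab'
  5: (3,5) 2 'ab'
  6: (5,8) 12 'abbabbabbabb'
  7: (8,11) 9 'abbabbabb'
  8: (11,14) 6 'abbabb'
  9: (14,17) 3 'abb'
  10: (17,20) 0 ''
  11: (20,2) 2 'ba'
  12: (2,4) 3 'bab'
  13: (4,7) 13 'babbabbabbabb'
  14: (7,10) 10 'babbabbabb'
  15: (10,13) 7 'babbabb'
  16: (13,16) 4 'babb'
  17: (16,19) 1 'b'
  18: (19,6) 3 'bba'
  19: (6,9) 11 'bbabbabbabb'
  20: (9,12) 8 'bbabbabb'
  21: (12,15) 5 'bbabb'
  22: (15,18) 2 'bb'

[0, 1, 2, 1, 4, 2, 12, 9, 6, 3, 0, 2, 3, 13, 10, 7, 4, 1, 3, 11, 8, 5, 2]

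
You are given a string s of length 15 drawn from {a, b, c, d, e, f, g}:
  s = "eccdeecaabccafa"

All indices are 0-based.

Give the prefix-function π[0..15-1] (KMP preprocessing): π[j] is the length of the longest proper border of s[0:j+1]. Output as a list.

[0, 0, 0, 0, 1, 1, 2, 0, 0, 0, 0, 0, 0, 0, 0]

π[0] = 0
j=1 s[j]='c': π[1]=0 (border '')
j=2 s[j]='c': π[2]=0 (border '')
j=3 s[j]='d': π[3]=0 (border '')
j=4 s[j]='e': π[4]=1 (border 'e')
j=5 s[j]='e': k: 1→0; π[5]=1 (border 'e')
j=6 s[j]='c': π[6]=2 (border 'ec')
j=7 s[j]='a': k: 2→0; π[7]=0 (border '')
j=8 s[j]='a': π[8]=0 (border '')
j=9 s[j]='b': π[9]=0 (border '')
j=10 s[j]='c': π[10]=0 (border '')
j=11 s[j]='c': π[11]=0 (border '')
j=12 s[j]='a': π[12]=0 (border '')
j=13 s[j]='f': π[13]=0 (border '')
j=14 s[j]='a': π[14]=0 (border '')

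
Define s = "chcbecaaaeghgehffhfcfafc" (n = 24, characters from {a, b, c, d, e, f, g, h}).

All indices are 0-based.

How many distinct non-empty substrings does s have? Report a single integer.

rank | idx | suffix
   0 |   6 | aaaeghgehffhfcfafc
   1 |   7 | aaeghgehffhfcfafc
   2 |   8 | aeghgehffhfcfafc
   3 |  21 | afc
   4 |   3 | becaaaeghgehffhfcfafc
   5 |  23 | c
   6 |   5 | caaaeghgehffhfcfafc
   7 |   2 | cbecaaaeghgehffhfcfafc
   8 |  19 | cfafc
   9 |   0 | chcbecaaaeghgehffhfcfafc
  10 |   4 | ecaaaeghgehffhfcfafc
  11 |   9 | eghgehffhfcfafc
  12 |  13 | ehffhfcfafc
  13 |  20 | fafc
  14 |  22 | fc
  15 |  18 | fcfafc
  16 |  15 | ffhfcfafc
  17 |  16 | fhfcfafc
  18 |  12 | gehffhfcfafc
  19 |  10 | ghgehffhfcfafc
  20 |   1 | hcbecaaaeghgehffhfcfafc
  21 |  17 | hfcfafc
  22 |  14 | hffhfcfafc
  23 |  11 | hgehffhfcfafc

SA = [6, 7, 8, 21, 3, 23, 5, 2, 19, 0, 4, 9, 13, 20, 22, 18, 15, 16, 12, 10, 1, 17, 14, 11]
rank  pair      lcp
   1  s[6:],s[7:]  2  'aa'
   2  s[7:],s[8:]  1  'a'
   3  s[8:],s[21:]  1  'a'
   4  s[21:],s[3:]  0  ''
   5  s[3:],s[23:]  0  ''
   6  s[23:],s[5:]  1  'c'
   7  s[5:],s[2:]  1  'c'
   8  s[2:],s[19:]  1  'c'
   9  s[19:],s[0:]  1  'c'
  10  s[0:],s[4:]  0  ''
  11  s[4:],s[9:]  1  'e'
  12  s[9:],s[13:]  1  'e'
  13  s[13:],s[20:]  0  ''
  14  s[20:],s[22:]  1  'f'
  15  s[22:],s[18:]  2  'fc'
  16  s[18:],s[15:]  1  'f'
  17  s[15:],s[16:]  1  'f'
  18  s[16:],s[12:]  0  ''
  19  s[12:],s[10:]  1  'g'
  20  s[10:],s[1:]  0  ''
  21  s[1:],s[17:]  1  'h'
  22  s[17:],s[14:]  2  'hf'
  23  s[14:],s[11:]  1  'h'

n(n+1)/2 = 24·25/2 = 300
Σ LCP = 0 + 2 + 1 + 1 + 0 + 0 + 1 + 1 + 1 + 1 + 0 + 1 + 1 + 0 + 1 + 2 + 1 + 1 + 0 + 1 + 0 + 1 + 2 + 1 = 20
distinct = 300 − 20 = 280

280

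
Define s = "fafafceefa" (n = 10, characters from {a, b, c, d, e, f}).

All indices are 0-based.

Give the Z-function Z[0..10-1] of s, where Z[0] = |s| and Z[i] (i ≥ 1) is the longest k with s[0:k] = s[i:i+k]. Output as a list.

Z[0]=10
i=1: i≥r, start 0; Z[1]=0
i=2: i≥r, start 0; Z[2]=3 grow→box=[2,5)
i=3: min(r-i=2, Z[1]=0)=0; Z[3]=0
i=4: min(r-i=1, Z[2]=3)=1; Z[4]=1
i=5: i≥r, start 0; Z[5]=0
i=6: i≥r, start 0; Z[6]=0
i=7: i≥r, start 0; Z[7]=0
i=8: i≥r, start 0; Z[8]=2 grow→box=[8,10)
i=9: min(r-i=1, Z[1]=0)=0; Z[9]=0

[10, 0, 3, 0, 1, 0, 0, 0, 2, 0]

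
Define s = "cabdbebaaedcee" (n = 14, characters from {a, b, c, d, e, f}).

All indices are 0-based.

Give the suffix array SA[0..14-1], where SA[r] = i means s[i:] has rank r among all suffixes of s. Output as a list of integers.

rank | idx | suffix
   0 |   7 | aaedcee
   1 |   1 | abdbebaaedcee
   2 |   8 | aedcee
   3 |   6 | baaedcee
   4 |   2 | bdbebaaedcee
   5 |   4 | bebaaedcee
   6 |   0 | cabdbebaaedcee
   7 |  11 | cee
   8 |   3 | dbebaaedcee
   9 |  10 | dcee
  10 |  13 | e
  11 |   5 | ebaaedcee
  12 |   9 | edcee
  13 |  12 | ee

[7, 1, 8, 6, 2, 4, 0, 11, 3, 10, 13, 5, 9, 12]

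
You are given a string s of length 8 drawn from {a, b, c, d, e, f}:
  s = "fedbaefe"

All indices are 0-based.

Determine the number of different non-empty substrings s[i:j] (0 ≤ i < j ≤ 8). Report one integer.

rank→(start, suffix):
  0 → (4, 'aefe')
  1 → (3, 'baefe')
  2 → (2, 'dbaefe')
  3 → (7, 'e')
  4 → (1, 'edbaefe')
  5 → (5, 'efe')
  6 → (6, 'fe')
  7 → (0, 'fedbaefe')

SA = [4, 3, 2, 7, 1, 5, 6, 0]
i: (SA[i-1],SA[i]) lcp shared
  1: (4,3) 0 ''
  2: (3,2) 0 ''
  3: (2,7) 0 ''
  4: (7,1) 1 'e'
  5: (1,5) 1 'e'
  6: (5,6) 0 ''
  7: (6,0) 2 'fe'

n(n+1)/2 = 8·9/2 = 36
Σ LCP = 0 + 0 + 0 + 0 + 1 + 1 + 0 + 2 = 4
distinct = 36 − 4 = 32

32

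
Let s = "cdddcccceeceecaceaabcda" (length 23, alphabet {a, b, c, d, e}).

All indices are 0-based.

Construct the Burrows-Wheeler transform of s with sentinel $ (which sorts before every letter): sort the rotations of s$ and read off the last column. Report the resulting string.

rank  rotation                  last
    0  $cdddcccceeceecaceaabcda  a
    1  a$cdddcccceeceecaceaabcd  d
    2  aabcda$cdddcccceeceecace  e
    3  abcda$cdddcccceeceecacea  a
    4  aceaabcda$cdddcccceeceec  c
    5  bcda$cdddcccceeceecaceaa  a
    6  caceaabcda$cdddcccceecee  e
    7  cccceeceecaceaabcda$cddd  d
    8  ccceeceecaceaabcda$cdddc  c
    9  cceeceecaceaabcda$cdddcc  c
   10  cda$cdddcccceeceecaceaab  b
   11  cdddcccceeceecaceaabcda$  $
   12  ceaabcda$cdddcccceeceeca  a
   13  ceecaceaabcda$cdddccccee  e
   14  ceeceecaceaabcda$cdddccc  c
   15  da$cdddcccceeceecaceaabc  c
   16  dcccceeceecaceaabcda$cdd  d
   17  ddcccceeceecaceaabcda$cd  d
   18  dddcccceeceecaceaabcda$c  c
   19  eaabcda$cdddcccceeceecac  c
   20  ecaceaabcda$cdddcccceece  e
   21  eceecaceaabcda$cdddcccce  e
   22  eecaceaabcda$cdddcccceec  c
   23  eeceecaceaabcda$cdddcccc  c

adeacaedccb$aeccddcceecc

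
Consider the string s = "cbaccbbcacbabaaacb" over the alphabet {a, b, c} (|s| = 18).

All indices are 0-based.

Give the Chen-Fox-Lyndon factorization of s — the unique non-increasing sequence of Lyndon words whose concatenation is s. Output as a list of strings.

["c", "b", "accbbc", "acb", "ab", "aaacb"]

emit factor 1: 'c' (i=0, period=1)
emit factor 2: 'b' (i=1, period=1)
emit factor 3: 'accbbc' (i=2, period=6)
emit factor 4: 'acb' (i=8, period=3)
emit factor 5: 'ab' (i=11, period=2)
emit factor 6: 'aaacb' (i=13, period=5)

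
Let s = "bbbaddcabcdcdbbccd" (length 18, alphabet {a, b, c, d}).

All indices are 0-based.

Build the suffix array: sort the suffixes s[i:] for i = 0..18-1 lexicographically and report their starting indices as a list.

[7, 3, 2, 1, 0, 13, 14, 8, 6, 15, 16, 11, 9, 17, 12, 5, 10, 4]

rank | idx | suffix
   0 |   7 | abcdcdbbccd
   1 |   3 | addcabcdcdbbccd
   2 |   2 | baddcabcdcdbbccd
   3 |   1 | bbaddcabcdcdbbccd
   4 |   0 | bbbaddcabcdcdbbccd
   5 |  13 | bbccd
   6 |  14 | bccd
   7 |   8 | bcdcdbbccd
   8 |   6 | cabcdcdbbccd
   9 |  15 | ccd
  10 |  16 | cd
  11 |  11 | cdbbccd
  12 |   9 | cdcdbbccd
  13 |  17 | d
  14 |  12 | dbbccd
  15 |   5 | dcabcdcdbbccd
  16 |  10 | dcdbbccd
  17 |   4 | ddcabcdcdbbccd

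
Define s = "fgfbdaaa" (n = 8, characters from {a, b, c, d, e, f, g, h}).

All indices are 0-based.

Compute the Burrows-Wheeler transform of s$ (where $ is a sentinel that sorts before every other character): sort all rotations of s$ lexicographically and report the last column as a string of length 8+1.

aaadfbg$f

rank  rotation   last
    0  $fgfbdaaa  a
    1  a$fgfbdaa  a
    2  aa$fgfbda  a
    3  aaa$fgfbd  d
    4  bdaaa$fgf  f
    5  daaa$fgfb  b
    6  fbdaaa$fg  g
    7  fgfbdaaa$  $
    8  gfbdaaa$f  f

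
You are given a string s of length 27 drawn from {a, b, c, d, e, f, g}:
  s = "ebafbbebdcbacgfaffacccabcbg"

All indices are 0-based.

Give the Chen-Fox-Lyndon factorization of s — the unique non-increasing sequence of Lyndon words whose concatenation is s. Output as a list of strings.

emit factor 1: 'e' (i=0, period=1)
emit factor 2: 'b' (i=1, period=1)
emit factor 3: 'afbbebdcb' (i=2, period=9)
emit factor 4: 'acgfaff' (i=11, period=7)
emit factor 5: 'accc' (i=18, period=4)
emit factor 6: 'abcbg' (i=22, period=5)

["e", "b", "afbbebdcb", "acgfaff", "accc", "abcbg"]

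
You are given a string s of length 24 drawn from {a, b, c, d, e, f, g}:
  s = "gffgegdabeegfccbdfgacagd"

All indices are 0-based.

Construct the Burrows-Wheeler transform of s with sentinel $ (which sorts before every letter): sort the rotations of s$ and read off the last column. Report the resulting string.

rank  rotation                   last
    0  $gffgegdabeegfccbdfgacagd  d
    1  abeegfccbdfgacagd$gffgegd  d
    2  acagd$gffgegdabeegfccbdfg  g
    3  agd$gffgegdabeegfccbdfgac  c
    4  bdfgacagd$gffgegdabeegfcc  c
    5  beegfccbdfgacagd$gffgegda  a
    6  cagd$gffgegdabeegfccbdfga  a
    7  cbdfgacagd$gffgegdabeegfc  c
    8  ccbdfgacagd$gffgegdabeegf  f
    9  d$gffgegdabeegfccbdfgacag  g
   10  dabeegfccbdfgacagd$gffgeg  g
   11  dfgacagd$gffgegdabeegfccb  b
   12  eegfccbdfgacagd$gffgegdab  b
   13  egdabeegfccbdfgacagd$gffg  g
   14  egfccbdfgacagd$gffgegdabe  e
   15  fccbdfgacagd$gffgegdabeeg  g
   16  ffgegdabeegfccbdfgacagd$g  g
   17  fgacagd$gffgegdabeegfccbd  d
   18  fgegdabeegfccbdfgacagd$gf  f
   19  gacagd$gffgegdabeegfccbdf  f
   20  gd$gffgegdabeegfccbdfgaca  a
   21  gdabeegfccbdfgacagd$gffge  e
   22  gegdabeegfccbdfgacagd$gff  f
   23  gfccbdfgacagd$gffgegdabee  e
   24  gffgegdabeegfccbdfgacagd$  $

ddgccaacfggbbgeggdffaefe$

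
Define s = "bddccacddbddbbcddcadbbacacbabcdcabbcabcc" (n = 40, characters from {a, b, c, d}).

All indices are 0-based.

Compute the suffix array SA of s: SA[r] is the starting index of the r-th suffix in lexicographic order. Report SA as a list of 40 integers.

sorted suffixes:
  #0 SA[0]=32  'abbcabcc'
  #1 SA[1]=36  'abcc'
  #2 SA[2]=27  'abcdcabbcabcc'
  #3 SA[3]=22  'acacbabcdcabbcabcc'
  #4 SA[4]=24  'acbabcdcabbcabcc'
  #5 SA[5]=5  'acddbddbbcddcadbbacacbabcdcabbcabcc'
  #6 SA[6]=18  'adbbacacbabcdcabbcabcc'
  #7 SA[7]=26  'babcdcabbcabcc'
  #8 SA[8]=21  'bacacbabcdcabbcabcc'
  #9 SA[9]=20  'bbacacbabcdcabbcabcc'
  #10 SA[10]=33  'bbcabcc'
  #11 SA[11]=12  'bbcddcadbbacacbabcdcabbcabcc'
  #12 SA[12]=34  'bcabcc'
  #13 SA[13]=37  'bcc'
  #14 SA[14]=28  'bcdcabbcabcc'
  #15 SA[15]=13  'bcddcadbbacacbabcdcabbcabcc'
  #16 SA[16]=9  'bddbbcddcadbbacacbabcdcabbcabcc'
  #17 SA[17]=0  'bddccacddbddbbcddcadbbacacbabcdcabbcabcc'
  #18 SA[18]=39  'c'
  #19 SA[19]=31  'cabbcabcc'
  #20 SA[20]=35  'cabcc'
  #21 SA[21]=23  'cacbabcdcabbcabcc'
  #22 SA[22]=4  'cacddbddbbcddcadbbacacbabcdcabbcabcc'
  #23 SA[23]=17  'cadbbacacbabcdcabbcabcc'
  #24 SA[24]=25  'cbabcdcabbcabcc'
  #25 SA[25]=38  'cc'
  #26 SA[26]=3  'ccacddbddbbcddcadbbacacbabcdcabbcabcc'
  #27 SA[27]=29  'cdcabbcabcc'
  #28 SA[28]=6  'cddbddbbcddcadbbacacbabcdcabbcabcc'
  #29 SA[29]=14  'cddcadbbacacbabcdcabbcabcc'
  #30 SA[30]=19  'dbbacacbabcdcabbcabcc'
  #31 SA[31]=11  'dbbcddcadbbacacbabcdcabbcabcc'
  #32 SA[32]=8  'dbddbbcddcadbbacacbabcdcabbcabcc'
  #33 SA[33]=30  'dcabbcabcc'
  #34 SA[34]=16  'dcadbbacacbabcdcabbcabcc'
  #35 SA[35]=2  'dccacddbddbbcddcadbbacacbabcdcabbcabcc'
  #36 SA[36]=10  'ddbbcddcadbbacacbabcdcabbcabcc'
  #37 SA[37]=7  'ddbddbbcddcadbbacacbabcdcabbcabcc'
  #38 SA[38]=15  'ddcadbbacacbabcdcabbcabcc'
  #39 SA[39]=1  'ddccacddbddbbcddcadbbacacbabcdcabbcabcc'

[32, 36, 27, 22, 24, 5, 18, 26, 21, 20, 33, 12, 34, 37, 28, 13, 9, 0, 39, 31, 35, 23, 4, 17, 25, 38, 3, 29, 6, 14, 19, 11, 8, 30, 16, 2, 10, 7, 15, 1]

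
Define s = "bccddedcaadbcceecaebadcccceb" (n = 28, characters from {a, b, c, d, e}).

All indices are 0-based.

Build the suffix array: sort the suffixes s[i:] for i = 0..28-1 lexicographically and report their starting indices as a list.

[8, 9, 20, 17, 27, 19, 0, 11, 7, 16, 22, 23, 1, 24, 12, 2, 25, 13, 10, 6, 21, 3, 4, 26, 18, 15, 5, 14]

sorted suffixes:
  #0 SA[0]=8  'aadbcceecaebadcccceb'
  #1 SA[1]=9  'adbcceecaebadcccceb'
  #2 SA[2]=20  'adcccceb'
  #3 SA[3]=17  'aebadcccceb'
  #4 SA[4]=27  'b'
  #5 SA[5]=19  'badcccceb'
  #6 SA[6]=0  'bccddedcaadbcceecaebadcccceb'
  #7 SA[7]=11  'bcceecaebadcccceb'
  #8 SA[8]=7  'caadbcceecaebadcccceb'
  #9 SA[9]=16  'caebadcccceb'
  #10 SA[10]=22  'cccceb'
  #11 SA[11]=23  'ccceb'
  #12 SA[12]=1  'ccddedcaadbcceecaebadcccceb'
  #13 SA[13]=24  'cceb'
  #14 SA[14]=12  'cceecaebadcccceb'
  #15 SA[15]=2  'cddedcaadbcceecaebadcccceb'
  #16 SA[16]=25  'ceb'
  #17 SA[17]=13  'ceecaebadcccceb'
  #18 SA[18]=10  'dbcceecaebadcccceb'
  #19 SA[19]=6  'dcaadbcceecaebadcccceb'
  #20 SA[20]=21  'dcccceb'
  #21 SA[21]=3  'ddedcaadbcceecaebadcccceb'
  #22 SA[22]=4  'dedcaadbcceecaebadcccceb'
  #23 SA[23]=26  'eb'
  #24 SA[24]=18  'ebadcccceb'
  #25 SA[25]=15  'ecaebadcccceb'
  #26 SA[26]=5  'edcaadbcceecaebadcccceb'
  #27 SA[27]=14  'eecaebadcccceb'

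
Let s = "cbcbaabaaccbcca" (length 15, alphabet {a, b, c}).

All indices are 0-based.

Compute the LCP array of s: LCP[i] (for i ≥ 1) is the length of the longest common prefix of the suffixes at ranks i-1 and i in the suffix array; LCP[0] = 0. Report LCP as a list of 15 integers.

sorted suffixes:
  #0 SA[0]=14  'a'
  #1 SA[1]=4  'aabaaccbcca'
  #2 SA[2]=7  'aaccbcca'
  #3 SA[3]=5  'abaaccbcca'
  #4 SA[4]=8  'accbcca'
  #5 SA[5]=3  'baabaaccbcca'
  #6 SA[6]=6  'baaccbcca'
  #7 SA[7]=1  'bcbaabaaccbcca'
  #8 SA[8]=11  'bcca'
  #9 SA[9]=13  'ca'
  #10 SA[10]=2  'cbaabaaccbcca'
  #11 SA[11]=0  'cbcbaabaaccbcca'
  #12 SA[12]=10  'cbcca'
  #13 SA[13]=12  'cca'
  #14 SA[14]=9  'ccbcca'

SA = [14, 4, 7, 5, 8, 3, 6, 1, 11, 13, 2, 0, 10, 12, 9]
i: (SA[i-1],SA[i]) lcp shared
  1: (14,4) 1 'a'
  2: (4,7) 2 'aa'
  3: (7,5) 1 'a'
  4: (5,8) 1 'a'
  5: (8,3) 0 ''
  6: (3,6) 3 'baa'
  7: (6,1) 1 'b'
  8: (1,11) 2 'bc'
  9: (11,13) 0 ''
  10: (13,2) 1 'c'
  11: (2,0) 2 'cb'
  12: (0,10) 3 'cbc'
  13: (10,12) 1 'c'
  14: (12,9) 2 'cc'

[0, 1, 2, 1, 1, 0, 3, 1, 2, 0, 1, 2, 3, 1, 2]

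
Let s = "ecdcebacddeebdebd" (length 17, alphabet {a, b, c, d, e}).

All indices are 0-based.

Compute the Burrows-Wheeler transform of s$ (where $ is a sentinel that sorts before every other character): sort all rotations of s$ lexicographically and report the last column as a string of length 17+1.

rank  rotation            last
    0  $ecdcebacddeebdebd  d
    1  acddeebdebd$ecdceb  b
    2  bacddeebdebd$ecdce  e
    3  bd$ecdcebacddeebde  e
    4  bdebd$ecdcebacddee  e
    5  cdcebacddeebdebd$e  e
    6  cddeebdebd$ecdceba  a
    7  cebacddeebdebd$ecd  d
    8  d$ecdcebacddeebdeb  b
    9  dcebacddeebdebd$ec  c
   10  ddeebdebd$ecdcebac  c
   11  debd$ecdcebacddeeb  b
   12  deebdebd$ecdcebacd  d
   13  ebacddeebdebd$ecdc  c
   14  ebd$ecdcebacddeebd  d
   15  ebdebd$ecdcebacdde  e
   16  ecdcebacddeebdebd$  $
   17  eebdebd$ecdcebacdd  d

dbeeeeadbccbdcde$d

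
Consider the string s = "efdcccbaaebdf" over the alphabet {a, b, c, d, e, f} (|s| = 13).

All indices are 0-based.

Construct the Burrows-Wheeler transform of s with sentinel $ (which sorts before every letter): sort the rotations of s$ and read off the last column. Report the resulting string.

fbaceccdfba$de

rank  rotation        last
    0  $efdcccbaaebdf  f
    1  aaebdf$efdcccb  b
    2  aebdf$efdcccba  a
    3  baaebdf$efdccc  c
    4  bdf$efdcccbaae  e
    5  cbaaebdf$efdcc  c
    6  ccbaaebdf$efdc  c
    7  cccbaaebdf$efd  d
    8  dcccbaaebdf$ef  f
    9  df$efdcccbaaeb  b
   10  ebdf$efdcccbaa  a
   11  efdcccbaaebdf$  $
   12  f$efdcccbaaebd  d
   13  fdcccbaaebdf$e  e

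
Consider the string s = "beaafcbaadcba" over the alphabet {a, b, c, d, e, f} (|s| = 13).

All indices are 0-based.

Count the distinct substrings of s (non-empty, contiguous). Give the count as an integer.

80

rank→(start, suffix):
  0 → (12, 'a')
  1 → (7, 'aadcba')
  2 → (2, 'aafcbaadcba')
  3 → (8, 'adcba')
  4 → (3, 'afcbaadcba')
  5 → (11, 'ba')
  6 → (6, 'baadcba')
  7 → (0, 'beaafcbaadcba')
  8 → (10, 'cba')
  9 → (5, 'cbaadcba')
  10 → (9, 'dcba')
  11 → (1, 'eaafcbaadcba')
  12 → (4, 'fcbaadcba')

SA = [12, 7, 2, 8, 3, 11, 6, 0, 10, 5, 9, 1, 4]
i: (SA[i-1],SA[i]) lcp shared
  1: (12,7) 1 'a'
  2: (7,2) 2 'aa'
  3: (2,8) 1 'a'
  4: (8,3) 1 'a'
  5: (3,11) 0 ''
  6: (11,6) 2 'ba'
  7: (6,0) 1 'b'
  8: (0,10) 0 ''
  9: (10,5) 3 'cba'
  10: (5,9) 0 ''
  11: (9,1) 0 ''
  12: (1,4) 0 ''

n(n+1)/2 = 13·14/2 = 91
Σ LCP = 0 + 1 + 2 + 1 + 1 + 0 + 2 + 1 + 0 + 3 + 0 + 0 + 0 = 11
distinct = 91 − 11 = 80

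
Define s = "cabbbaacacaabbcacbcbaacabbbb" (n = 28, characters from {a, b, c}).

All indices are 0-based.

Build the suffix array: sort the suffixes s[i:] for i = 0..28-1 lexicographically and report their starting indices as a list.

rank | idx | suffix
   0 |  10 | aabbcacbcbaacabbbb
   1 |  20 | aacabbbb
   2 |   5 | aacacaabbcacbcbaacabbbb
   3 |   1 | abbbaacacaabbcacbcbaacabbbb
   4 |  23 | abbbb
   5 |  11 | abbcacbcbaacabbbb
   6 |   8 | acaabbcacbcbaacabbbb
   7 |  21 | acabbbb
   8 |   6 | acacaabbcacbcbaacabbbb
   9 |  15 | acbcbaacabbbb
  10 |  27 | b
  11 |  19 | baacabbbb
  12 |   4 | baacacaabbcacbcbaacabbbb
  13 |  26 | bb
  14 |   3 | bbaacacaabbcacbcbaacabbbb
  15 |  25 | bbb
  16 |   2 | bbbaacacaabbcacbcbaacabbbb
  17 |  24 | bbbb
  18 |  12 | bbcacbcbaacabbbb
  19 |  13 | bcacbcbaacabbbb
  20 |  17 | bcbaacabbbb
  21 |   9 | caabbcacbcbaacabbbb
  22 |   0 | cabbbaacacaabbcacbcbaacabbbb
  23 |  22 | cabbbb
  24 |   7 | cacaabbcacbcbaacabbbb
  25 |  14 | cacbcbaacabbbb
  26 |  18 | cbaacabbbb
  27 |  16 | cbcbaacabbbb

[10, 20, 5, 1, 23, 11, 8, 21, 6, 15, 27, 19, 4, 26, 3, 25, 2, 24, 12, 13, 17, 9, 0, 22, 7, 14, 18, 16]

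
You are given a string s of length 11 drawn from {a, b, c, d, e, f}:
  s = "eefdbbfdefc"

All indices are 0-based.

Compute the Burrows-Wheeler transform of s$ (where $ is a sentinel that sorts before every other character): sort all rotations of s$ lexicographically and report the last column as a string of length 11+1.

cdbfff$deeeb

rank  rotation      last
    0  $eefdbbfdefc  c
    1  bbfdefc$eefd  d
    2  bfdefc$eefdb  b
    3  c$eefdbbfdef  f
    4  dbbfdefc$eef  f
    5  defc$eefdbbf  f
    6  eefdbbfdefc$  $
    7  efc$eefdbbfd  d
    8  efdbbfdefc$e  e
    9  fc$eefdbbfde  e
   10  fdbbfdefc$ee  e
   11  fdefc$eefdbb  b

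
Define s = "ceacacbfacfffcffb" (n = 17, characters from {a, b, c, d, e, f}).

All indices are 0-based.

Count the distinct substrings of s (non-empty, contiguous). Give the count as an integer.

rank→(start, suffix):
  0 → (2, 'acacbfacfffcffb')
  1 → (4, 'acbfacfffcffb')
  2 → (8, 'acfffcffb')
  3 → (16, 'b')
  4 → (6, 'bfacfffcffb')
  5 → (3, 'cacbfacfffcffb')
  6 → (5, 'cbfacfffcffb')
  7 → (0, 'ceacacbfacfffcffb')
  8 → (13, 'cffb')
  9 → (9, 'cfffcffb')
  10 → (1, 'eacacbfacfffcffb')
  11 → (7, 'facfffcffb')
  12 → (15, 'fb')
  13 → (12, 'fcffb')
  14 → (14, 'ffb')
  15 → (11, 'ffcffb')
  16 → (10, 'fffcffb')

SA = [2, 4, 8, 16, 6, 3, 5, 0, 13, 9, 1, 7, 15, 12, 14, 11, 10]
[i] adj suffixes → lcp
  [1] 2/4 → 2 ('ac')
  [2] 4/8 → 2 ('ac')
  [3] 8/16 → 0 ('')
  [4] 16/6 → 1 ('b')
  [5] 6/3 → 0 ('')
  [6] 3/5 → 1 ('c')
  [7] 5/0 → 1 ('c')
  [8] 0/13 → 1 ('c')
  [9] 13/9 → 3 ('cff')
  [10] 9/1 → 0 ('')
  [11] 1/7 → 0 ('')
  [12] 7/15 → 1 ('f')
  [13] 15/12 → 1 ('f')
  [14] 12/14 → 1 ('f')
  [15] 14/11 → 2 ('ff')
  [16] 11/10 → 2 ('ff')

n(n+1)/2 = 17·18/2 = 153
Σ LCP = 0 + 2 + 2 + 0 + 1 + 0 + 1 + 1 + 1 + 3 + 0 + 0 + 1 + 1 + 1 + 2 + 2 = 18
distinct = 153 − 18 = 135

135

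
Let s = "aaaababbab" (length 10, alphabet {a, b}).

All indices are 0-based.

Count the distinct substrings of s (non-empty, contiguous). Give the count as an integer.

sorted suffixes:
  #0 SA[0]=0  'aaaababbab'
  #1 SA[1]=1  'aaababbab'
  #2 SA[2]=2  'aababbab'
  #3 SA[3]=8  'ab'
  #4 SA[4]=3  'ababbab'
  #5 SA[5]=5  'abbab'
  #6 SA[6]=9  'b'
  #7 SA[7]=7  'bab'
  #8 SA[8]=4  'babbab'
  #9 SA[9]=6  'bbab'

SA = [0, 1, 2, 8, 3, 5, 9, 7, 4, 6]
rank  pair      lcp
   1  s[0:],s[1:]  3  'aaa'
   2  s[1:],s[2:]  2  'aa'
   3  s[2:],s[8:]  1  'a'
   4  s[8:],s[3:]  2  'ab'
   5  s[3:],s[5:]  2  'ab'
   6  s[5:],s[9:]  0  ''
   7  s[9:],s[7:]  1  'b'
   8  s[7:],s[4:]  3  'bab'
   9  s[4:],s[6:]  1  'b'

n(n+1)/2 = 10·11/2 = 55
Σ LCP = 0 + 3 + 2 + 1 + 2 + 2 + 0 + 1 + 3 + 1 = 15
distinct = 55 − 15 = 40

40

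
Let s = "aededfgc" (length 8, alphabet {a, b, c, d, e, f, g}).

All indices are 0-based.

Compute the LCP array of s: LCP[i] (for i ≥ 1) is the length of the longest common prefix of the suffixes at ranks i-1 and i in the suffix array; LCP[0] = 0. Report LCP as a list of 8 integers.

[0, 0, 0, 1, 0, 2, 0, 0]

rank→(start, suffix):
  0 → (0, 'aededfgc')
  1 → (7, 'c')
  2 → (2, 'dedfgc')
  3 → (4, 'dfgc')
  4 → (1, 'ededfgc')
  5 → (3, 'edfgc')
  6 → (5, 'fgc')
  7 → (6, 'gc')

SA = [0, 7, 2, 4, 1, 3, 5, 6]
rank  pair      lcp
   1  s[0:],s[7:]  0  ''
   2  s[7:],s[2:]  0  ''
   3  s[2:],s[4:]  1  'd'
   4  s[4:],s[1:]  0  ''
   5  s[1:],s[3:]  2  'ed'
   6  s[3:],s[5:]  0  ''
   7  s[5:],s[6:]  0  ''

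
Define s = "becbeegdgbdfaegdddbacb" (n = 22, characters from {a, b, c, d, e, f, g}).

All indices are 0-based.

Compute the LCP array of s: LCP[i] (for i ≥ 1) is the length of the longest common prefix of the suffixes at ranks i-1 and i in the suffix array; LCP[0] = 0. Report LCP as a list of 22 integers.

[0, 1, 0, 1, 1, 1, 2, 0, 2, 0, 1, 2, 1, 1, 0, 1, 1, 3, 0, 0, 1, 2]

rank | idx | suffix
   0 |  19 | acb
   1 |  12 | aegdddbacb
   2 |  21 | b
   3 |  18 | bacb
   4 |   9 | bdfaegdddbacb
   5 |   0 | becbeegdgbdfaegdddbacb
   6 |   3 | beegdgbdfaegdddbacb
   7 |  20 | cb
   8 |   2 | cbeegdgbdfaegdddbacb
   9 |  17 | dbacb
  10 |  16 | ddbacb
  11 |  15 | dddbacb
  12 |  10 | dfaegdddbacb
  13 |   7 | dgbdfaegdddbacb
  14 |   1 | ecbeegdgbdfaegdddbacb
  15 |   4 | eegdgbdfaegdddbacb
  16 |  13 | egdddbacb
  17 |   5 | egdgbdfaegdddbacb
  18 |  11 | faegdddbacb
  19 |   8 | gbdfaegdddbacb
  20 |  14 | gdddbacb
  21 |   6 | gdgbdfaegdddbacb

SA = [19, 12, 21, 18, 9, 0, 3, 20, 2, 17, 16, 15, 10, 7, 1, 4, 13, 5, 11, 8, 14, 6]
i: (SA[i-1],SA[i]) lcp shared
  1: (19,12) 1 'a'
  2: (12,21) 0 ''
  3: (21,18) 1 'b'
  4: (18,9) 1 'b'
  5: (9,0) 1 'b'
  6: (0,3) 2 'be'
  7: (3,20) 0 ''
  8: (20,2) 2 'cb'
  9: (2,17) 0 ''
  10: (17,16) 1 'd'
  11: (16,15) 2 'dd'
  12: (15,10) 1 'd'
  13: (10,7) 1 'd'
  14: (7,1) 0 ''
  15: (1,4) 1 'e'
  16: (4,13) 1 'e'
  17: (13,5) 3 'egd'
  18: (5,11) 0 ''
  19: (11,8) 0 ''
  20: (8,14) 1 'g'
  21: (14,6) 2 'gd'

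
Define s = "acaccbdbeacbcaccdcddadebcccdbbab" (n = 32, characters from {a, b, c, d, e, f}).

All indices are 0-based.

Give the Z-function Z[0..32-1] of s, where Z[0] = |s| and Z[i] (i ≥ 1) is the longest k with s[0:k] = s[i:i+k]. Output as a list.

Z[0]=32
i=1: outside box; Z[1]=0
i=2: outside box; Z[2]=2 grow→box=[2,4)
i=3: min(r-i=1, Z[1]=0)=0; Z[3]=0
i=4: outside box; Z[4]=0
i=5: outside box; Z[5]=0
i=6: outside box; Z[6]=0
i=7: outside box; Z[7]=0
i=8: outside box; Z[8]=0
i=9: outside box; Z[9]=2 grow→box=[9,11)
i=10: min(r-i=1, Z[1]=0)=0; Z[10]=0
i=11: outside box; Z[11]=0
i=12: outside box; Z[12]=0
i=13: outside box; Z[13]=2 grow→box=[13,15)
i=14: min(r-i=1, Z[1]=0)=0; Z[14]=0
i=15: outside box; Z[15]=0
i=16: outside box; Z[16]=0
i=17: outside box; Z[17]=0
i=18: outside box; Z[18]=0
i=19: outside box; Z[19]=0
i=20: outside box; Z[20]=1 grow→box=[20,21)
i=21: outside box; Z[21]=0
i=22: outside box; Z[22]=0
i=23: outside box; Z[23]=0
i=24: outside box; Z[24]=0
i=25: outside box; Z[25]=0
i=26: outside box; Z[26]=0
i=27: outside box; Z[27]=0
i=28: outside box; Z[28]=0
i=29: outside box; Z[29]=0
i=30: outside box; Z[30]=1 grow→box=[30,31)
i=31: outside box; Z[31]=0

[32, 0, 2, 0, 0, 0, 0, 0, 0, 2, 0, 0, 0, 2, 0, 0, 0, 0, 0, 0, 1, 0, 0, 0, 0, 0, 0, 0, 0, 0, 1, 0]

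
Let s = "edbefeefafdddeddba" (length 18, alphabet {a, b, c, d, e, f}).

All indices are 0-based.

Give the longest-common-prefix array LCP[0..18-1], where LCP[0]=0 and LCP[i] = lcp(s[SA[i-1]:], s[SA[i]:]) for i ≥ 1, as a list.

[0, 1, 0, 1, 0, 2, 1, 2, 2, 1, 0, 2, 1, 1, 2, 0, 1, 1]

rank | idx | suffix
   0 |  17 | a
   1 |   8 | afdddeddba
   2 |  16 | ba
   3 |   2 | befeefafdddeddba
   4 |  15 | dba
   5 |   1 | dbefeefafdddeddba
   6 |  14 | ddba
   7 |  10 | dddeddba
   8 |  11 | ddeddba
   9 |  12 | deddba
  10 |   0 | edbefeefafdddeddba
  11 |  13 | eddba
  12 |   5 | eefafdddeddba
  13 |   6 | efafdddeddba
  14 |   3 | efeefafdddeddba
  15 |   7 | fafdddeddba
  16 |   9 | fdddeddba
  17 |   4 | feefafdddeddba

SA = [17, 8, 16, 2, 15, 1, 14, 10, 11, 12, 0, 13, 5, 6, 3, 7, 9, 4]
i: (SA[i-1],SA[i]) lcp shared
  1: (17,8) 1 'a'
  2: (8,16) 0 ''
  3: (16,2) 1 'b'
  4: (2,15) 0 ''
  5: (15,1) 2 'db'
  6: (1,14) 1 'd'
  7: (14,10) 2 'dd'
  8: (10,11) 2 'dd'
  9: (11,12) 1 'd'
  10: (12,0) 0 ''
  11: (0,13) 2 'ed'
  12: (13,5) 1 'e'
  13: (5,6) 1 'e'
  14: (6,3) 2 'ef'
  15: (3,7) 0 ''
  16: (7,9) 1 'f'
  17: (9,4) 1 'f'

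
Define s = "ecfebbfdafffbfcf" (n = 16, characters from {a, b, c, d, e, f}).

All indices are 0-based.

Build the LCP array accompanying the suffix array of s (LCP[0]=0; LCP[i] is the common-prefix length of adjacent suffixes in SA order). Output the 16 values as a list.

[0, 0, 1, 2, 0, 2, 0, 0, 1, 0, 1, 1, 1, 1, 1, 2]

rank | idx | suffix
   0 |   8 | afffbfcf
   1 |   4 | bbfdafffbfcf
   2 |  12 | bfcf
   3 |   5 | bfdafffbfcf
   4 |  14 | cf
   5 |   1 | cfebbfdafffbfcf
   6 |   7 | dafffbfcf
   7 |   3 | ebbfdafffbfcf
   8 |   0 | ecfebbfdafffbfcf
   9 |  15 | f
  10 |  11 | fbfcf
  11 |  13 | fcf
  12 |   6 | fdafffbfcf
  13 |   2 | febbfdafffbfcf
  14 |  10 | ffbfcf
  15 |   9 | fffbfcf

SA = [8, 4, 12, 5, 14, 1, 7, 3, 0, 15, 11, 13, 6, 2, 10, 9]
rank  pair      lcp
   1  s[8:],s[4:]  0  ''
   2  s[4:],s[12:]  1  'b'
   3  s[12:],s[5:]  2  'bf'
   4  s[5:],s[14:]  0  ''
   5  s[14:],s[1:]  2  'cf'
   6  s[1:],s[7:]  0  ''
   7  s[7:],s[3:]  0  ''
   8  s[3:],s[0:]  1  'e'
   9  s[0:],s[15:]  0  ''
  10  s[15:],s[11:]  1  'f'
  11  s[11:],s[13:]  1  'f'
  12  s[13:],s[6:]  1  'f'
  13  s[6:],s[2:]  1  'f'
  14  s[2:],s[10:]  1  'f'
  15  s[10:],s[9:]  2  'ff'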